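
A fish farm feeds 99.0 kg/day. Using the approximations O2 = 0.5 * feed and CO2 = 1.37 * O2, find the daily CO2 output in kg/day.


O2 = 99.0 * 0.5 = 49.5
CO2 = 49.5 * 1.37 = 67.815

67.815 kg/day


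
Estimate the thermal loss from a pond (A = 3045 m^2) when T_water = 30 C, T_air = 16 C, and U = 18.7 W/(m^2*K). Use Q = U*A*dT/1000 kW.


Temperature difference dT = 30 - 16 = 14 K
Heat loss (W) = U * A * dT = 18.7 * 3045 * 14 = 797181 W
Convert to kW: 797181 / 1000 = 797.181 kW

797.181 kW


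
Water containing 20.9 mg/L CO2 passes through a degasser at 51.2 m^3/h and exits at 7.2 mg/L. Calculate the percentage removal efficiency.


CO2_out / CO2_in = 7.2 / 20.9 = 0.34449761
Fraction remaining = 0.34449761
efficiency = (1 - 0.34449761) * 100 = 65.5502 %

65.5502 %


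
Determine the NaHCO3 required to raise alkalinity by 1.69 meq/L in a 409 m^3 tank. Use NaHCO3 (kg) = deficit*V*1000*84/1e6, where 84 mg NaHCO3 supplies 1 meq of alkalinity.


Tank volume in L = 409 m^3 * 1000 = 409000 L
Total meq required = 1.69 meq/L * 409000 L = 691210 meq
NaHCO3 mass = 691210 meq * 84 mg/meq / 1e6 = 58.0616 kg

58.0616 kg


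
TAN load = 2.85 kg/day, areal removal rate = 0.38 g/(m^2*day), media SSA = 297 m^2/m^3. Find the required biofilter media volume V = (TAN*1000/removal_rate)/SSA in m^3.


A = 2.85*1000 / 0.38 = 7500 m^2
V = 7500 / 297 = 25.2525

25.2525 m^3


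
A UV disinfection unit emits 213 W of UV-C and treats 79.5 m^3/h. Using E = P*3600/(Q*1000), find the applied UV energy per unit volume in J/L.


Energy delivered per hour = 213 W * 3600 s = 766800 J/h
Volume treated per hour = 79.5 m^3/h * 1000 = 79500 L/h
dose = 766800 / 79500 = 9.64528 J/L

9.64528 J/L


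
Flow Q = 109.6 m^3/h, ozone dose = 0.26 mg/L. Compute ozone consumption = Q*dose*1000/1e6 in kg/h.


O3 demand (mg/h) = Q * dose * 1000 = 109.6 * 0.26 * 1000 = 28496 mg/h
Convert mg to kg: 28496 / 1e6 = 0.028496 kg/h

0.028496 kg/h


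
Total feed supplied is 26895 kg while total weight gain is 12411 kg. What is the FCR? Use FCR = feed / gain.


FCR = feed consumed / weight gained
FCR = 26895 kg / 12411 kg = 2.16703

2.16703


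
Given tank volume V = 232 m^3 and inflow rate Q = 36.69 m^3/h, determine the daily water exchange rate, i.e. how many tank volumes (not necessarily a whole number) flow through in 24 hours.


Daily flow volume = 36.69 m^3/h * 24 h = 880.56 m^3/day
Exchanges = daily flow / tank volume = 880.56 / 232 = 3.79552 exchanges/day

3.79552 exchanges/day


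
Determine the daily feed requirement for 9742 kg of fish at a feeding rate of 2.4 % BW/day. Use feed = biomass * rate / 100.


Feeding rate fraction = 2.4% / 100 = 0.024
Daily feed = 9742 kg * 0.024 = 233.808 kg/day

233.808 kg/day


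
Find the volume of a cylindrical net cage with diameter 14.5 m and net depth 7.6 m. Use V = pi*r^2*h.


r = d/2 = 14.5/2 = 7.25 m
Base area = pi*r^2 = pi*7.25^2 = 165.12996 m^2
Volume = 165.12996 * 7.6 = 1254.99 m^3

1254.99 m^3


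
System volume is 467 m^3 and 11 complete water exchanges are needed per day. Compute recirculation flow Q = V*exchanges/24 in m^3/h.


Daily recirculation volume = 467 m^3 * 11 = 5137 m^3/day
Flow rate Q = daily volume / 24 h = 5137 / 24 = 214.042 m^3/h

214.042 m^3/h


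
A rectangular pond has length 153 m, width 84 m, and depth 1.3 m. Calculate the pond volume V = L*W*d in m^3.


Base area = L * W = 153 * 84 = 12852 m^2
Volume = area * depth = 12852 * 1.3 = 16707.6 m^3

16707.6 m^3


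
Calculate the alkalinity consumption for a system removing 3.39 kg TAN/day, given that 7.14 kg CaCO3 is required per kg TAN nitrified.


Alkalinity factor: 7.14 kg CaCO3 consumed per kg TAN nitrified
alk = 3.39 kg TAN * 7.14 = 24.2046 kg CaCO3/day

24.2046 kg CaCO3/day


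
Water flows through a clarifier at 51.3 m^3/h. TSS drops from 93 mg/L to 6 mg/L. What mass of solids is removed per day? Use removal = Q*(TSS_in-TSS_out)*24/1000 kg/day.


Concentration drop: TSS_in - TSS_out = 93 - 6 = 87 mg/L
Hourly solids removed = Q * dTSS = 51.3 m^3/h * 87 mg/L = 4463.1 g/h  (m^3/h * mg/L = g/h)
Daily solids removed = 4463.1 * 24 = 107114.4 g/day
Convert g to kg: 107114.4 / 1000 = 107.1144 kg/day

107.1144 kg/day


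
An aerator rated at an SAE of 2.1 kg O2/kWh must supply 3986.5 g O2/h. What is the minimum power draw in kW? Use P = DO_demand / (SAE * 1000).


SAE in g O2/kWh = 2.1 * 1000 = 2100 g/kWh
P = DO_demand / SAE_g = 3986.5 / 2100 = 1.89833 kW

1.89833 kW


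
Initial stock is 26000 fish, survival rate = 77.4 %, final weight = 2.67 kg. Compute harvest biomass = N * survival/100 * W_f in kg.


Survivors = 26000 * 77.4/100 = 20124 fish
Harvest biomass = survivors * W_f = 20124 * 2.67 = 53731.08 kg

53731.08 kg


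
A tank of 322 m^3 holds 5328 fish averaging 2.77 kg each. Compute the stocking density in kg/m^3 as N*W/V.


Total biomass = 5328 fish * 2.77 kg = 14758.56 kg
Density = total biomass / volume = 14758.56 / 322 = 45.834 kg/m^3

45.834 kg/m^3


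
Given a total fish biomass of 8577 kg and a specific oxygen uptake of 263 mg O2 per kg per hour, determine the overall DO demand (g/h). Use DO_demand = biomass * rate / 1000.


Total O2 consumption (mg/h) = 8577 kg * 263 mg/(kg*h) = 2255751 mg/h
Convert to g/h: 2255751 / 1000 = 2255.751 g/h

2255.751 g/h


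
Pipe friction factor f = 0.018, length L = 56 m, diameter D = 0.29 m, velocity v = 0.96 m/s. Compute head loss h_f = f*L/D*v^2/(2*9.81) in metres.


v^2 = 0.96^2 = 0.9216 m^2/s^2
L/D = 56/0.29 = 193.10345
h_f = f*(L/D)*v^2/(2g) = 0.018 * 193.10345 * 0.9216 / 19.62 = 0.16327 m

0.16327 m


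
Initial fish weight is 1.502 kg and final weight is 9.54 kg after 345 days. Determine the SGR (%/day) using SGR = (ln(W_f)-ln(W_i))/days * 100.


ln(W_f) = ln(9.54) = 2.2554935
ln(W_i) = ln(1.502) = 0.40679755
ln(W_f) - ln(W_i) = 2.2554935 - 0.40679755 = 1.8486959
SGR = 1.8486959 / 345 * 100 = 0.535854 %/day

0.535854 %/day


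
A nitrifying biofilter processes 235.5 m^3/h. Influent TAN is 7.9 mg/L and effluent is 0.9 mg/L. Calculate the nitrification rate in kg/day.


Concentration drop: TAN_in - TAN_out = 7.9 - 0.9 = 7 mg/L
Hourly TAN removed = Q * dTAN = 235.5 m^3/h * 7 mg/L = 1648.5 g/h  (m^3/h * mg/L = g/h)
Daily TAN removed = 1648.5 * 24 = 39564 g/day
Convert to kg/day: 39564 / 1000 = 39.564 kg/day

39.564 kg/day


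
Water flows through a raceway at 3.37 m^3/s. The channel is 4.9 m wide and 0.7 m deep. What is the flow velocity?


Cross-sectional area = W * d = 4.9 * 0.7 = 3.43 m^2
Velocity = Q / A = 3.37 / 3.43 = 0.982507 m/s

0.982507 m/s


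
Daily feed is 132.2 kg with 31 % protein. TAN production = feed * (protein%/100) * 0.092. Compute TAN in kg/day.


Protein in feed = 132.2 * 31/100 = 40.982 kg/day
TAN = protein * 0.092 = 40.982 * 0.092 = 3.770344 kg/day

3.770344 kg/day


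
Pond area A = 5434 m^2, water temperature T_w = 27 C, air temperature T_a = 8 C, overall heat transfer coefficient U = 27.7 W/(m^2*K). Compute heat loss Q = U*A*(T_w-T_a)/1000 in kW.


Temperature difference dT = 27 - 8 = 19 K
Heat loss (W) = U * A * dT = 27.7 * 5434 * 19 = 2859914.2 W
Convert to kW: 2859914.2 / 1000 = 2859.9142 kW

2859.9142 kW


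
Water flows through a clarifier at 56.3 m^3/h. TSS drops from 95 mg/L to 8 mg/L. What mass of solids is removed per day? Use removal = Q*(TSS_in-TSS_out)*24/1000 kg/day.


Concentration drop: TSS_in - TSS_out = 95 - 8 = 87 mg/L
Hourly solids removed = Q * dTSS = 56.3 m^3/h * 87 mg/L = 4898.1 g/h  (m^3/h * mg/L = g/h)
Daily solids removed = 4898.1 * 24 = 117554.4 g/day
Convert g to kg: 117554.4 / 1000 = 117.5544 kg/day

117.5544 kg/day


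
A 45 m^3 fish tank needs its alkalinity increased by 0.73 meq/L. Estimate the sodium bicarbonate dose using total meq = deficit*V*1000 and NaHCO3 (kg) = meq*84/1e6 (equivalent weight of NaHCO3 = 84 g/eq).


Tank volume in L = 45 m^3 * 1000 = 45000 L
Total meq required = 0.73 meq/L * 45000 L = 32850 meq
NaHCO3 mass = 32850 meq * 84 mg/meq / 1e6 = 2.7594 kg

2.7594 kg


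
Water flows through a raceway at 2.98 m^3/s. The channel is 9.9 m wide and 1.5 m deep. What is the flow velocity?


Cross-sectional area = W * d = 9.9 * 1.5 = 14.85 m^2
Velocity = Q / A = 2.98 / 14.85 = 0.200673 m/s

0.200673 m/s


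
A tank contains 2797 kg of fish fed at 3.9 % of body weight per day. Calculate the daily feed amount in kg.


Feeding rate fraction = 3.9% / 100 = 0.039
Daily feed = 2797 kg * 0.039 = 109.083 kg/day

109.083 kg/day


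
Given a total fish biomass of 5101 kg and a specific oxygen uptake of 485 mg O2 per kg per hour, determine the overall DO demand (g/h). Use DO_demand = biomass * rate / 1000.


Total O2 consumption (mg/h) = 5101 kg * 485 mg/(kg*h) = 2473985 mg/h
Convert to g/h: 2473985 / 1000 = 2473.985 g/h

2473.985 g/h


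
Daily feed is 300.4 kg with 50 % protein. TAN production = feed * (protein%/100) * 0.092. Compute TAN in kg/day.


Protein in feed = 300.4 * 50/100 = 150.2 kg/day
TAN = protein * 0.092 = 150.2 * 0.092 = 13.8184 kg/day

13.8184 kg/day


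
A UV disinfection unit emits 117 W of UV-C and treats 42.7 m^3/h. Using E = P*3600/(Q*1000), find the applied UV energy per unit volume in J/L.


Energy delivered per hour = 117 W * 3600 s = 421200 J/h
Volume treated per hour = 42.7 m^3/h * 1000 = 42700 L/h
dose = 421200 / 42700 = 9.86417 J/L

9.86417 J/L


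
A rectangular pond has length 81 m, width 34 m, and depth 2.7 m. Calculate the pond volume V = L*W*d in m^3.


Base area = L * W = 81 * 34 = 2754 m^2
Volume = area * depth = 2754 * 2.7 = 7435.8 m^3

7435.8 m^3


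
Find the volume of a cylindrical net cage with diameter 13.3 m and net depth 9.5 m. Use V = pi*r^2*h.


r = d/2 = 13.3/2 = 6.65 m
Base area = pi*r^2 = pi*6.65^2 = 138.92908 m^2
Volume = 138.92908 * 9.5 = 1319.83 m^3

1319.83 m^3


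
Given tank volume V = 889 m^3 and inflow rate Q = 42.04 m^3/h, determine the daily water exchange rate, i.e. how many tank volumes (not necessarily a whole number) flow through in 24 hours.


Daily flow volume = 42.04 m^3/h * 24 h = 1008.96 m^3/day
Exchanges = daily flow / tank volume = 1008.96 / 889 = 1.13494 exchanges/day

1.13494 exchanges/day


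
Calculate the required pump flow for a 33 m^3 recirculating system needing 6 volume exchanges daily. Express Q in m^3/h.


Daily recirculation volume = 33 m^3 * 6 = 198 m^3/day
Flow rate Q = daily volume / 24 h = 198 / 24 = 8.25 m^3/h

8.25 m^3/h


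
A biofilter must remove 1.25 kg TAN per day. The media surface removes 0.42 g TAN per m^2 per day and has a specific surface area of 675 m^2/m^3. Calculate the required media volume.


A = 1.25*1000 / 0.42 = 2976.1905 m^2
V = 2976.1905 / 675 = 4.40917

4.40917 m^3


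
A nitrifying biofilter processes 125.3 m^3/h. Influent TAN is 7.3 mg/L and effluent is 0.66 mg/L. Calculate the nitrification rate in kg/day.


Concentration drop: TAN_in - TAN_out = 7.3 - 0.66 = 6.64 mg/L
Hourly TAN removed = Q * dTAN = 125.3 m^3/h * 6.64 mg/L = 831.992 g/h  (m^3/h * mg/L = g/h)
Daily TAN removed = 831.992 * 24 = 19967.808 g/day
Convert to kg/day: 19967.808 / 1000 = 19.967808 kg/day

19.967808 kg/day


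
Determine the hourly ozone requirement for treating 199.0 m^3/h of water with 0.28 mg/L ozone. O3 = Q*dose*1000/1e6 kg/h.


O3 demand (mg/h) = Q * dose * 1000 = 199.0 * 0.28 * 1000 = 55720 mg/h
Convert mg to kg: 55720 / 1e6 = 0.05572 kg/h

0.05572 kg/h


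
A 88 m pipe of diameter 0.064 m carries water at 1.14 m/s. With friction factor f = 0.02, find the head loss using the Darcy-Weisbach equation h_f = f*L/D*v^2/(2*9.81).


v^2 = 1.14^2 = 1.2996 m^2/s^2
L/D = 88/0.064 = 1375
h_f = f*(L/D)*v^2/(2g) = 0.02 * 1375 * 1.2996 / 19.62 = 1.82156 m

1.82156 m


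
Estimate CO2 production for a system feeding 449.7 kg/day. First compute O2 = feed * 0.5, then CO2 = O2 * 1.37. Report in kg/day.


O2 = 449.7 * 0.5 = 224.85
CO2 = 224.85 * 1.37 = 308.0445

308.0445 kg/day


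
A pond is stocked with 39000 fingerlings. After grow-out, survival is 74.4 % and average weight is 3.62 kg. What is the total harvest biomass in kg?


Survivors = 39000 * 74.4/100 = 29016 fish
Harvest biomass = survivors * W_f = 29016 * 3.62 = 105037.92 kg

105037.92 kg


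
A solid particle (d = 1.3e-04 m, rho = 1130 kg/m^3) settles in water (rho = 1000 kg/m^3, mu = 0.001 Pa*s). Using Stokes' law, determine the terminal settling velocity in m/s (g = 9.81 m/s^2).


Density difference: rho_p - rho_f = 1130 - 1000 = 130 kg/m^3
d^2 = (1.3e-04)^2 = 1.69e-08 m^2
Numerator = (rho_p - rho_f) * g * d^2 = 130 * 9.81 * 1.69e-08 = 2.155257e-05
Denominator = 18 * mu = 18 * 0.001 = 0.018
v_s = 2.155257e-05 / 0.018 = 0.00119736 m/s
Check: Re = rho_f * v_s * d / mu = 1000 * 0.00119736 * 1.3e-04 / 0.001 = 0.156 < 1, so Stokes' law applies.

0.00119736 m/s


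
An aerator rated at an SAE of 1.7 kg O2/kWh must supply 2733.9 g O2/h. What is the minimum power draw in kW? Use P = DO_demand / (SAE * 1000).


SAE in g O2/kWh = 1.7 * 1000 = 1700 g/kWh
P = DO_demand / SAE_g = 2733.9 / 1700 = 1.60818 kW

1.60818 kW


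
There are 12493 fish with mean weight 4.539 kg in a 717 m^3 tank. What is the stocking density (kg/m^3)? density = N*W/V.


Total biomass = 12493 fish * 4.539 kg = 56705.727 kg
Density = total biomass / volume = 56705.727 / 717 = 79.0875 kg/m^3

79.0875 kg/m^3


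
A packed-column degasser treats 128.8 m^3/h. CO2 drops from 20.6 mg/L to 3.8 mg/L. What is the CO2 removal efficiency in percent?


CO2_out / CO2_in = 3.8 / 20.6 = 0.18446602
Fraction remaining = 0.18446602
efficiency = (1 - 0.18446602) * 100 = 81.5534 %

81.5534 %


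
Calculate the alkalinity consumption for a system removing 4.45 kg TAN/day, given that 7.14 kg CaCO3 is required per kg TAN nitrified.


Alkalinity factor: 7.14 kg CaCO3 consumed per kg TAN nitrified
alk = 4.45 kg TAN * 7.14 = 31.773 kg CaCO3/day

31.773 kg CaCO3/day


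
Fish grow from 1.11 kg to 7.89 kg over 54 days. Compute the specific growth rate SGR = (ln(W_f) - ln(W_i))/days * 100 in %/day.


ln(W_f) = ln(7.89) = 2.0655961
ln(W_i) = ln(1.11) = 0.10436002
ln(W_f) - ln(W_i) = 2.0655961 - 0.10436002 = 1.9612361
SGR = 1.9612361 / 54 * 100 = 3.63192 %/day

3.63192 %/day


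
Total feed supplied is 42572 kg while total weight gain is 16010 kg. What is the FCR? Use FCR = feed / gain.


FCR = feed consumed / weight gained
FCR = 42572 kg / 16010 kg = 2.65909

2.65909


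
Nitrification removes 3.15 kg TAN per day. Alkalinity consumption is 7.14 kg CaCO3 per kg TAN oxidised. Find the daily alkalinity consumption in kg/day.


Alkalinity factor: 7.14 kg CaCO3 consumed per kg TAN nitrified
alk = 3.15 kg TAN * 7.14 = 22.491 kg CaCO3/day

22.491 kg CaCO3/day


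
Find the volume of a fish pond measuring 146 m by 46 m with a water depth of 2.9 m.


Base area = L * W = 146 * 46 = 6716 m^2
Volume = area * depth = 6716 * 2.9 = 19476.4 m^3

19476.4 m^3


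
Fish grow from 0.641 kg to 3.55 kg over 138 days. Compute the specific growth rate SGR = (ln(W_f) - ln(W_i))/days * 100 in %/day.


ln(W_f) = ln(3.55) = 1.2669476
ln(W_i) = ln(0.641) = -0.44472582
ln(W_f) - ln(W_i) = 1.2669476 - -0.44472582 = 1.7116734
SGR = 1.7116734 / 138 * 100 = 1.24034 %/day

1.24034 %/day


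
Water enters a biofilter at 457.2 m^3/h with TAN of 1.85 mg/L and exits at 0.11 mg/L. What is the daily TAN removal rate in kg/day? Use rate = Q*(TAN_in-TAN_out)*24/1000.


Concentration drop: TAN_in - TAN_out = 1.85 - 0.11 = 1.74 mg/L
Hourly TAN removed = Q * dTAN = 457.2 m^3/h * 1.74 mg/L = 795.528 g/h  (m^3/h * mg/L = g/h)
Daily TAN removed = 795.528 * 24 = 19092.672 g/day
Convert to kg/day: 19092.672 / 1000 = 19.092672 kg/day

19.092672 kg/day


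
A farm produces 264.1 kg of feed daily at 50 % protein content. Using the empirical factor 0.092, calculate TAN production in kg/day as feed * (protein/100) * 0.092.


Protein in feed = 264.1 * 50/100 = 132.05 kg/day
TAN = protein * 0.092 = 132.05 * 0.092 = 12.1486 kg/day

12.1486 kg/day


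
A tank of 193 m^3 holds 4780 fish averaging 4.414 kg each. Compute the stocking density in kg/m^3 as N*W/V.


Total biomass = 4780 fish * 4.414 kg = 21098.92 kg
Density = total biomass / volume = 21098.92 / 193 = 109.321 kg/m^3

109.321 kg/m^3


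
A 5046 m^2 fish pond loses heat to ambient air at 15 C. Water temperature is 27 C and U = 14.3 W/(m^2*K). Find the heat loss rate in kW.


Temperature difference dT = 27 - 15 = 12 K
Heat loss (W) = U * A * dT = 14.3 * 5046 * 12 = 865893.6 W
Convert to kW: 865893.6 / 1000 = 865.8936 kW

865.8936 kW


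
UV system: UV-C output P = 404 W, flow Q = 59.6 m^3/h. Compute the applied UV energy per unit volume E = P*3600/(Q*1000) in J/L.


Energy delivered per hour = 404 W * 3600 s = 1454400 J/h
Volume treated per hour = 59.6 m^3/h * 1000 = 59600 L/h
dose = 1454400 / 59600 = 24.4027 J/L

24.4027 J/L


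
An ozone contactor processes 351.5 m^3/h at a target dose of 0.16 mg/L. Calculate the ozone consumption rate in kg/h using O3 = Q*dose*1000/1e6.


O3 demand (mg/h) = Q * dose * 1000 = 351.5 * 0.16 * 1000 = 56240 mg/h
Convert mg to kg: 56240 / 1e6 = 0.05624 kg/h

0.05624 kg/h


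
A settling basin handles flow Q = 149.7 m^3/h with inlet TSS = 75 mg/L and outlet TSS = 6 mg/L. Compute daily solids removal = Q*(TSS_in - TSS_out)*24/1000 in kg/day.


Concentration drop: TSS_in - TSS_out = 75 - 6 = 69 mg/L
Hourly solids removed = Q * dTSS = 149.7 m^3/h * 69 mg/L = 10329.3 g/h  (m^3/h * mg/L = g/h)
Daily solids removed = 10329.3 * 24 = 247903.2 g/day
Convert g to kg: 247903.2 / 1000 = 247.9032 kg/day

247.9032 kg/day


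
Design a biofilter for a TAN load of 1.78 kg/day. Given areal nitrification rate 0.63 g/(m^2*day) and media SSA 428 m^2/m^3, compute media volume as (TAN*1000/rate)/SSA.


A = 1.78*1000 / 0.63 = 2825.3968 m^2
V = 2825.3968 / 428 = 6.60139

6.60139 m^3


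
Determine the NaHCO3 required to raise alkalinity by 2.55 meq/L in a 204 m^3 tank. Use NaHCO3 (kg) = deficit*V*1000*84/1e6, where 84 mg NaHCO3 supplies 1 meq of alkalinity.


Tank volume in L = 204 m^3 * 1000 = 204000 L
Total meq required = 2.55 meq/L * 204000 L = 520200 meq
NaHCO3 mass = 520200 meq * 84 mg/meq / 1e6 = 43.6968 kg

43.6968 kg


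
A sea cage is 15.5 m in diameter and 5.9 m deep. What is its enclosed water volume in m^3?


r = d/2 = 15.5/2 = 7.75 m
Base area = pi*r^2 = pi*7.75^2 = 188.69191 m^2
Volume = 188.69191 * 5.9 = 1113.28 m^3

1113.28 m^3


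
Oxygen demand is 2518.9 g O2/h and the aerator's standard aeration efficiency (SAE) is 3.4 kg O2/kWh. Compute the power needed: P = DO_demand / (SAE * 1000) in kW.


SAE in g O2/kWh = 3.4 * 1000 = 3400 g/kWh
P = DO_demand / SAE_g = 2518.9 / 3400 = 0.740853 kW

0.740853 kW


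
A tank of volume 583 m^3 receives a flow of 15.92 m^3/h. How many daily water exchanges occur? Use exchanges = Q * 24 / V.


Daily flow volume = 15.92 m^3/h * 24 h = 382.08 m^3/day
Exchanges = daily flow / tank volume = 382.08 / 583 = 0.655369 exchanges/day

0.655369 exchanges/day


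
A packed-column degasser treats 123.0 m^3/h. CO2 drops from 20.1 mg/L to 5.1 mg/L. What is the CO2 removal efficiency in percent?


CO2_out / CO2_in = 5.1 / 20.1 = 0.25373134
Fraction remaining = 0.25373134
efficiency = (1 - 0.25373134) * 100 = 74.6269 %

74.6269 %


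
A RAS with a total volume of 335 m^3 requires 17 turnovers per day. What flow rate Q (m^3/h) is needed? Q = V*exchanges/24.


Daily recirculation volume = 335 m^3 * 17 = 5695 m^3/day
Flow rate Q = daily volume / 24 h = 5695 / 24 = 237.292 m^3/h

237.292 m^3/h


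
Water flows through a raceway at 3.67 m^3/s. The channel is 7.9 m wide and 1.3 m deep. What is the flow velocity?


Cross-sectional area = W * d = 7.9 * 1.3 = 10.27 m^2
Velocity = Q / A = 3.67 / 10.27 = 0.357352 m/s

0.357352 m/s


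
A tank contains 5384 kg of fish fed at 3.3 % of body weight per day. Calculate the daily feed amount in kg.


Feeding rate fraction = 3.3% / 100 = 0.033
Daily feed = 5384 kg * 0.033 = 177.672 kg/day

177.672 kg/day


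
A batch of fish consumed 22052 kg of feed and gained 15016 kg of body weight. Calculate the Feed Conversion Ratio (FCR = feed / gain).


FCR = feed consumed / weight gained
FCR = 22052 kg / 15016 kg = 1.46857

1.46857


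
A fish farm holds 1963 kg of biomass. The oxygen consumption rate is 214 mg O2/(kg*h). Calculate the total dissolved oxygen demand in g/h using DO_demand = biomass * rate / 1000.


Total O2 consumption (mg/h) = 1963 kg * 214 mg/(kg*h) = 420082 mg/h
Convert to g/h: 420082 / 1000 = 420.082 g/h

420.082 g/h


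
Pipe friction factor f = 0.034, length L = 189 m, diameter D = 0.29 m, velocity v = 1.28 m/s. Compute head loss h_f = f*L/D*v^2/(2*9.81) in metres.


v^2 = 1.28^2 = 1.6384 m^2/s^2
L/D = 189/0.29 = 651.72414
h_f = f*(L/D)*v^2/(2g) = 0.034 * 651.72414 * 1.6384 / 19.62 = 1.85039 m

1.85039 m


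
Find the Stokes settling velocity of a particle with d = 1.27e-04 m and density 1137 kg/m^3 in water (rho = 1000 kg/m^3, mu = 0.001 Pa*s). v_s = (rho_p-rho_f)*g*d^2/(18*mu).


Density difference: rho_p - rho_f = 1137 - 1000 = 137 kg/m^3
d^2 = (1.27e-04)^2 = 1.6129e-08 m^2
Numerator = (rho_p - rho_f) * g * d^2 = 137 * 9.81 * 1.6129e-08 = 2.1676892e-05
Denominator = 18 * mu = 18 * 0.001 = 0.018
v_s = 2.1676892e-05 / 0.018 = 0.00120427 m/s
Check: Re = rho_f * v_s * d / mu = 1000 * 0.00120427 * 1.27e-04 / 0.001 = 0.153 < 1, so Stokes' law applies.

0.00120427 m/s


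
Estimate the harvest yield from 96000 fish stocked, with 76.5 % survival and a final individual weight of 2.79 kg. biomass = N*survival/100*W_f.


Survivors = 96000 * 76.5/100 = 73440 fish
Harvest biomass = survivors * W_f = 73440 * 2.79 = 204897.6 kg

204897.6 kg


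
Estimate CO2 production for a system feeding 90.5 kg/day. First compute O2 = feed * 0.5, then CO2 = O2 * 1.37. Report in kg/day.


O2 = 90.5 * 0.5 = 45.25
CO2 = 45.25 * 1.37 = 61.9925

61.9925 kg/day


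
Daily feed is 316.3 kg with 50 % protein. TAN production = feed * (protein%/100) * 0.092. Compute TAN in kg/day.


Protein in feed = 316.3 * 50/100 = 158.15 kg/day
TAN = protein * 0.092 = 158.15 * 0.092 = 14.5498 kg/day

14.5498 kg/day


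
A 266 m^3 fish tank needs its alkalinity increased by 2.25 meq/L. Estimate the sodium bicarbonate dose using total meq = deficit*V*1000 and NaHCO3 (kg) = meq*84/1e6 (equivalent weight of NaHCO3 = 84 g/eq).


Tank volume in L = 266 m^3 * 1000 = 266000 L
Total meq required = 2.25 meq/L * 266000 L = 598500 meq
NaHCO3 mass = 598500 meq * 84 mg/meq / 1e6 = 50.274 kg

50.274 kg


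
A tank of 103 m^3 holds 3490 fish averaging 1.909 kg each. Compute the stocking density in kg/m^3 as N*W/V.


Total biomass = 3490 fish * 1.909 kg = 6662.41 kg
Density = total biomass / volume = 6662.41 / 103 = 64.6836 kg/m^3

64.6836 kg/m^3


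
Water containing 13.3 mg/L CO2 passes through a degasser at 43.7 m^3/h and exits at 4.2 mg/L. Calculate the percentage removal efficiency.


CO2_out / CO2_in = 4.2 / 13.3 = 0.31578947
Fraction remaining = 0.31578947
efficiency = (1 - 0.31578947) * 100 = 68.4211 %

68.4211 %


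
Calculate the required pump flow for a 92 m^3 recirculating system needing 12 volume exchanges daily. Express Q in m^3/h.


Daily recirculation volume = 92 m^3 * 12 = 1104 m^3/day
Flow rate Q = daily volume / 24 h = 1104 / 24 = 46 m^3/h

46 m^3/h


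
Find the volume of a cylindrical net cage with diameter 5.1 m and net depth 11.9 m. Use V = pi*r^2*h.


r = d/2 = 5.1/2 = 2.55 m
Base area = pi*r^2 = pi*2.55^2 = 20.428206 m^2
Volume = 20.428206 * 11.9 = 243.096 m^3

243.096 m^3


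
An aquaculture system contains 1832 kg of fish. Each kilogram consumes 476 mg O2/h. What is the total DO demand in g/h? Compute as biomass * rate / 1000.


Total O2 consumption (mg/h) = 1832 kg * 476 mg/(kg*h) = 872032 mg/h
Convert to g/h: 872032 / 1000 = 872.032 g/h

872.032 g/h


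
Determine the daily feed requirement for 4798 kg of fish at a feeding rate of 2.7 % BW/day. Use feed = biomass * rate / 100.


Feeding rate fraction = 2.7% / 100 = 0.027
Daily feed = 4798 kg * 0.027 = 129.546 kg/day

129.546 kg/day


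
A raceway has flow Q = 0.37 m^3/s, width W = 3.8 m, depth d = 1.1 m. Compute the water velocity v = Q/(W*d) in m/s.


Cross-sectional area = W * d = 3.8 * 1.1 = 4.18 m^2
Velocity = Q / A = 0.37 / 4.18 = 0.0885167 m/s

0.0885167 m/s


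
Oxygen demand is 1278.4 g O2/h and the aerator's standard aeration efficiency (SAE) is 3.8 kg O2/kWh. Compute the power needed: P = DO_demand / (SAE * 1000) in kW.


SAE in g O2/kWh = 3.8 * 1000 = 3800 g/kWh
P = DO_demand / SAE_g = 1278.4 / 3800 = 0.336421 kW

0.336421 kW


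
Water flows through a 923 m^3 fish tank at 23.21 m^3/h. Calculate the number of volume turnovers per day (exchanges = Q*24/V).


Daily flow volume = 23.21 m^3/h * 24 h = 557.04 m^3/day
Exchanges = daily flow / tank volume = 557.04 / 923 = 0.60351 exchanges/day

0.60351 exchanges/day


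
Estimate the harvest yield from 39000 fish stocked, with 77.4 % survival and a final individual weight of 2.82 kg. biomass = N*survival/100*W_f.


Survivors = 39000 * 77.4/100 = 30186 fish
Harvest biomass = survivors * W_f = 30186 * 2.82 = 85124.52 kg

85124.52 kg


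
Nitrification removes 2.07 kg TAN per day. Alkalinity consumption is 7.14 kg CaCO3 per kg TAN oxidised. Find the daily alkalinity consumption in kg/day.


Alkalinity factor: 7.14 kg CaCO3 consumed per kg TAN nitrified
alk = 2.07 kg TAN * 7.14 = 14.7798 kg CaCO3/day

14.7798 kg CaCO3/day


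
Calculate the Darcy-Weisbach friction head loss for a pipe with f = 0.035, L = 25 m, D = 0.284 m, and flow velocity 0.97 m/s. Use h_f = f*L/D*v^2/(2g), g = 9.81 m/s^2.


v^2 = 0.97^2 = 0.9409 m^2/s^2
L/D = 25/0.284 = 88.028169
h_f = f*(L/D)*v^2/(2g) = 0.035 * 88.028169 * 0.9409 / 19.62 = 0.147752 m

0.147752 m


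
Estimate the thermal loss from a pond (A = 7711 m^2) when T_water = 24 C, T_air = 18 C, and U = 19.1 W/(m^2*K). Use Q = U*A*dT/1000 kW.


Temperature difference dT = 24 - 18 = 6 K
Heat loss (W) = U * A * dT = 19.1 * 7711 * 6 = 883680.6 W
Convert to kW: 883680.6 / 1000 = 883.6806 kW

883.6806 kW


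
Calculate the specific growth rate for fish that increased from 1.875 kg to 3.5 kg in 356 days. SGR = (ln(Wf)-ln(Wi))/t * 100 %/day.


ln(W_f) = ln(3.5) = 1.252763
ln(W_i) = ln(1.875) = 0.62860866
ln(W_f) - ln(W_i) = 1.252763 - 0.62860866 = 0.62415434
SGR = 0.62415434 / 356 * 100 = 0.175324 %/day

0.175324 %/day


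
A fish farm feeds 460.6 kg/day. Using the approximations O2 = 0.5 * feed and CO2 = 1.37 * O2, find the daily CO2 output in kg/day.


O2 = 460.6 * 0.5 = 230.3
CO2 = 230.3 * 1.37 = 315.511

315.511 kg/day


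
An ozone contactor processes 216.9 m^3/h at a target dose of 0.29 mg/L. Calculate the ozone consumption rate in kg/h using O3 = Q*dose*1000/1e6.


O3 demand (mg/h) = Q * dose * 1000 = 216.9 * 0.29 * 1000 = 62901 mg/h
Convert mg to kg: 62901 / 1e6 = 0.062901 kg/h

0.062901 kg/h


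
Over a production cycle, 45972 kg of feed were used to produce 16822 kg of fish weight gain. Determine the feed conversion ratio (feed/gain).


FCR = feed consumed / weight gained
FCR = 45972 kg / 16822 kg = 2.73285

2.73285


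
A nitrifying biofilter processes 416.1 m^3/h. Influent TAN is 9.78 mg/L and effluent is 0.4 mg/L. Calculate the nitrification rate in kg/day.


Concentration drop: TAN_in - TAN_out = 9.78 - 0.4 = 9.38 mg/L
Hourly TAN removed = Q * dTAN = 416.1 m^3/h * 9.38 mg/L = 3903.018 g/h  (m^3/h * mg/L = g/h)
Daily TAN removed = 3903.018 * 24 = 93672.432 g/day
Convert to kg/day: 93672.432 / 1000 = 93.672432 kg/day

93.672432 kg/day


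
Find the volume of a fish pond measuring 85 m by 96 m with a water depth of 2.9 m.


Base area = L * W = 85 * 96 = 8160 m^2
Volume = area * depth = 8160 * 2.9 = 23664 m^3

23664 m^3


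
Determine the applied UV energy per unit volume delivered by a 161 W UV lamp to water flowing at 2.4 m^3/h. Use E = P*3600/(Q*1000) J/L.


Energy delivered per hour = 161 W * 3600 s = 579600 J/h
Volume treated per hour = 2.4 m^3/h * 1000 = 2400 L/h
dose = 579600 / 2400 = 241.5 J/L

241.5 J/L


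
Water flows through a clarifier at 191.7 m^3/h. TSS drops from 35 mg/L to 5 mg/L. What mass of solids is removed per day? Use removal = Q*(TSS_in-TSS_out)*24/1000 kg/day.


Concentration drop: TSS_in - TSS_out = 35 - 5 = 30 mg/L
Hourly solids removed = Q * dTSS = 191.7 m^3/h * 30 mg/L = 5751 g/h  (m^3/h * mg/L = g/h)
Daily solids removed = 5751 * 24 = 138024 g/day
Convert g to kg: 138024 / 1000 = 138.024 kg/day

138.024 kg/day


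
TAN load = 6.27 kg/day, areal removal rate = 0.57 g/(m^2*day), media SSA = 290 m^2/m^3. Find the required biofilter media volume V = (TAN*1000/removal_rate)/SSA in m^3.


A = 6.27*1000 / 0.57 = 11000 m^2
V = 11000 / 290 = 37.931

37.931 m^3


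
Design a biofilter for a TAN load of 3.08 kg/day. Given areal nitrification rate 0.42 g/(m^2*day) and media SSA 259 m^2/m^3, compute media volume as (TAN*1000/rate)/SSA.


A = 3.08*1000 / 0.42 = 7333.3333 m^2
V = 7333.3333 / 259 = 28.314

28.314 m^3


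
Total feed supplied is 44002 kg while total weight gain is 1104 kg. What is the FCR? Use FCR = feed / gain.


FCR = feed consumed / weight gained
FCR = 44002 kg / 1104 kg = 39.8569

39.8569


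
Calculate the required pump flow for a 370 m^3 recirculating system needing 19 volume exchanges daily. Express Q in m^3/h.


Daily recirculation volume = 370 m^3 * 19 = 7030 m^3/day
Flow rate Q = daily volume / 24 h = 7030 / 24 = 292.917 m^3/h

292.917 m^3/h


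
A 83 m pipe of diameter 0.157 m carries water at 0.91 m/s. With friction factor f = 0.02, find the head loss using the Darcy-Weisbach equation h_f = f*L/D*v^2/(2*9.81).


v^2 = 0.91^2 = 0.8281 m^2/s^2
L/D = 83/0.157 = 528.66242
h_f = f*(L/D)*v^2/(2g) = 0.02 * 528.66242 * 0.8281 / 19.62 = 0.446264 m

0.446264 m


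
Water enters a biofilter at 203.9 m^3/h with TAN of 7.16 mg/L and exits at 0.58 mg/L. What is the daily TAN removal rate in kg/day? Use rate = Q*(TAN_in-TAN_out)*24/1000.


Concentration drop: TAN_in - TAN_out = 7.16 - 0.58 = 6.58 mg/L
Hourly TAN removed = Q * dTAN = 203.9 m^3/h * 6.58 mg/L = 1341.662 g/h  (m^3/h * mg/L = g/h)
Daily TAN removed = 1341.662 * 24 = 32199.888 g/day
Convert to kg/day: 32199.888 / 1000 = 32.199888 kg/day

32.199888 kg/day


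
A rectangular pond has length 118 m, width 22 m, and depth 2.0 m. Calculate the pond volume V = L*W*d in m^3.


Base area = L * W = 118 * 22 = 2596 m^2
Volume = area * depth = 2596 * 2.0 = 5192 m^3

5192 m^3


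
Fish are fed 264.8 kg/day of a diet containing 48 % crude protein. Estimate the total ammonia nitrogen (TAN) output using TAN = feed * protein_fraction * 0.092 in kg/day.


Protein in feed = 264.8 * 48/100 = 127.104 kg/day
TAN = protein * 0.092 = 127.104 * 0.092 = 11.693568 kg/day

11.693568 kg/day


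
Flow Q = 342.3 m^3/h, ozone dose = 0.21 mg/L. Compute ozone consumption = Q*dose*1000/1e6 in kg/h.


O3 demand (mg/h) = Q * dose * 1000 = 342.3 * 0.21 * 1000 = 71883 mg/h
Convert mg to kg: 71883 / 1e6 = 0.071883 kg/h

0.071883 kg/h


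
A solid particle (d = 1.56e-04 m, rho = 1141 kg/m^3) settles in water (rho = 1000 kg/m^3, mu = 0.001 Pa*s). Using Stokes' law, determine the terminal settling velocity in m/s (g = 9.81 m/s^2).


Density difference: rho_p - rho_f = 1141 - 1000 = 141 kg/m^3
d^2 = (1.56e-04)^2 = 2.4336e-08 m^2
Numerator = (rho_p - rho_f) * g * d^2 = 141 * 9.81 * 2.4336e-08 = 3.3661799e-05
Denominator = 18 * mu = 18 * 0.001 = 0.018
v_s = 3.3661799e-05 / 0.018 = 0.0018701 m/s
Check: Re = rho_f * v_s * d / mu = 1000 * 0.0018701 * 1.56e-04 / 0.001 = 0.292 < 1, so Stokes' law applies.

0.0018701 m/s


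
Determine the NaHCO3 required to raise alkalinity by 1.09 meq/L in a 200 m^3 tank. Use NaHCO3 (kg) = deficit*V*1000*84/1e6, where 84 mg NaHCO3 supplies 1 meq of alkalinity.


Tank volume in L = 200 m^3 * 1000 = 200000 L
Total meq required = 1.09 meq/L * 200000 L = 218000 meq
NaHCO3 mass = 218000 meq * 84 mg/meq / 1e6 = 18.312 kg

18.312 kg


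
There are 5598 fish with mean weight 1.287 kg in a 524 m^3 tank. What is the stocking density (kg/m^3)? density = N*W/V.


Total biomass = 5598 fish * 1.287 kg = 7204.626 kg
Density = total biomass / volume = 7204.626 / 524 = 13.7493 kg/m^3

13.7493 kg/m^3


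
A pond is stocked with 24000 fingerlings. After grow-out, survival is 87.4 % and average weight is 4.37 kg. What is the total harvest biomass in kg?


Survivors = 24000 * 87.4/100 = 20976 fish
Harvest biomass = survivors * W_f = 20976 * 4.37 = 91665.12 kg

91665.12 kg


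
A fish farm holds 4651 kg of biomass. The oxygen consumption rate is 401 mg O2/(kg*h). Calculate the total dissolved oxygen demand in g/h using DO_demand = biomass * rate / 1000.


Total O2 consumption (mg/h) = 4651 kg * 401 mg/(kg*h) = 1865051 mg/h
Convert to g/h: 1865051 / 1000 = 1865.051 g/h

1865.051 g/h


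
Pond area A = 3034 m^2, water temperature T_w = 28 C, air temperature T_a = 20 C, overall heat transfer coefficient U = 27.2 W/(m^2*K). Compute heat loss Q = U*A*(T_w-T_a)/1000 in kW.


Temperature difference dT = 28 - 20 = 8 K
Heat loss (W) = U * A * dT = 27.2 * 3034 * 8 = 660198.4 W
Convert to kW: 660198.4 / 1000 = 660.1984 kW

660.1984 kW


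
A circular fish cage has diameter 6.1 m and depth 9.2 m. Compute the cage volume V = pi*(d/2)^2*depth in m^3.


r = d/2 = 6.1/2 = 3.05 m
Base area = pi*r^2 = pi*3.05^2 = 29.224666 m^2
Volume = 29.224666 * 9.2 = 268.867 m^3

268.867 m^3


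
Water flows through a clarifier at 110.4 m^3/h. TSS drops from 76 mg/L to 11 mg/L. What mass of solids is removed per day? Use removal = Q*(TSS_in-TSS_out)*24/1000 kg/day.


Concentration drop: TSS_in - TSS_out = 76 - 11 = 65 mg/L
Hourly solids removed = Q * dTSS = 110.4 m^3/h * 65 mg/L = 7176 g/h  (m^3/h * mg/L = g/h)
Daily solids removed = 7176 * 24 = 172224 g/day
Convert g to kg: 172224 / 1000 = 172.224 kg/day

172.224 kg/day


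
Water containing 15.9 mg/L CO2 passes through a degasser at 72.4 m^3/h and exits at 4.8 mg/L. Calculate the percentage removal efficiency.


CO2_out / CO2_in = 4.8 / 15.9 = 0.30188679
Fraction remaining = 0.30188679
efficiency = (1 - 0.30188679) * 100 = 69.8113 %

69.8113 %


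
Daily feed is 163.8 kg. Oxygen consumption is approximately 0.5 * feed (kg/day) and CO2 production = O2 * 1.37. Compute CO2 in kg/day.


O2 = 163.8 * 0.5 = 81.9
CO2 = 81.9 * 1.37 = 112.203

112.203 kg/day


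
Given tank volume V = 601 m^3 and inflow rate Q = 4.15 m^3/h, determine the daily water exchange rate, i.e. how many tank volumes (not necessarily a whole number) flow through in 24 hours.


Daily flow volume = 4.15 m^3/h * 24 h = 99.6 m^3/day
Exchanges = daily flow / tank volume = 99.6 / 601 = 0.165724 exchanges/day

0.165724 exchanges/day


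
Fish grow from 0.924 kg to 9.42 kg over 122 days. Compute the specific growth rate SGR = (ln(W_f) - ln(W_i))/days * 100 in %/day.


ln(W_f) = ln(9.42) = 2.2428351
ln(W_i) = ln(0.924) = -0.079043207
ln(W_f) - ln(W_i) = 2.2428351 - -0.079043207 = 2.3218783
SGR = 2.3218783 / 122 * 100 = 1.90318 %/day

1.90318 %/day


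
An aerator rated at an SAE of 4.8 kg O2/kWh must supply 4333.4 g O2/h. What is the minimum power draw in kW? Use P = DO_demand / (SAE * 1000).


SAE in g O2/kWh = 4.8 * 1000 = 4800 g/kWh
P = DO_demand / SAE_g = 4333.4 / 4800 = 0.902792 kW

0.902792 kW


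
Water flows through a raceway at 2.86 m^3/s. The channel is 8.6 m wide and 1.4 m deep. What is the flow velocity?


Cross-sectional area = W * d = 8.6 * 1.4 = 12.04 m^2
Velocity = Q / A = 2.86 / 12.04 = 0.237542 m/s

0.237542 m/s


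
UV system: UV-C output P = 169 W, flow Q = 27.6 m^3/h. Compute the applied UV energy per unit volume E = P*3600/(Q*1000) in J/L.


Energy delivered per hour = 169 W * 3600 s = 608400 J/h
Volume treated per hour = 27.6 m^3/h * 1000 = 27600 L/h
dose = 608400 / 27600 = 22.0435 J/L

22.0435 J/L


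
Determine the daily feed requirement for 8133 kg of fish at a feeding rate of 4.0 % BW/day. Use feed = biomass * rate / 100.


Feeding rate fraction = 4.0% / 100 = 0.04
Daily feed = 8133 kg * 0.04 = 325.32 kg/day

325.32 kg/day


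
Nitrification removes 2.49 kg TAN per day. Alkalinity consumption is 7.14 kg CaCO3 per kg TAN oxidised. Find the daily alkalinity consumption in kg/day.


Alkalinity factor: 7.14 kg CaCO3 consumed per kg TAN nitrified
alk = 2.49 kg TAN * 7.14 = 17.7786 kg CaCO3/day

17.7786 kg CaCO3/day


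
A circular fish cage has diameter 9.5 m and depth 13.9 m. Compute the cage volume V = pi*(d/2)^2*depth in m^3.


r = d/2 = 9.5/2 = 4.75 m
Base area = pi*r^2 = pi*4.75^2 = 70.882184 m^2
Volume = 70.882184 * 13.9 = 985.262 m^3

985.262 m^3


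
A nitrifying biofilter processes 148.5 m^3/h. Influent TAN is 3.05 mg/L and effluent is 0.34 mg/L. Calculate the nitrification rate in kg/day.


Concentration drop: TAN_in - TAN_out = 3.05 - 0.34 = 2.71 mg/L
Hourly TAN removed = Q * dTAN = 148.5 m^3/h * 2.71 mg/L = 402.435 g/h  (m^3/h * mg/L = g/h)
Daily TAN removed = 402.435 * 24 = 9658.44 g/day
Convert to kg/day: 9658.44 / 1000 = 9.65844 kg/day

9.65844 kg/day


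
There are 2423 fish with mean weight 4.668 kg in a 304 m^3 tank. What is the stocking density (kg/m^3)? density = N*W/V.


Total biomass = 2423 fish * 4.668 kg = 11310.564 kg
Density = total biomass / volume = 11310.564 / 304 = 37.2058 kg/m^3

37.2058 kg/m^3


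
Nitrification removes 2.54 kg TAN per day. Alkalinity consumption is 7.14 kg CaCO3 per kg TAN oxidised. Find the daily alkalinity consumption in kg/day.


Alkalinity factor: 7.14 kg CaCO3 consumed per kg TAN nitrified
alk = 2.54 kg TAN * 7.14 = 18.1356 kg CaCO3/day

18.1356 kg CaCO3/day


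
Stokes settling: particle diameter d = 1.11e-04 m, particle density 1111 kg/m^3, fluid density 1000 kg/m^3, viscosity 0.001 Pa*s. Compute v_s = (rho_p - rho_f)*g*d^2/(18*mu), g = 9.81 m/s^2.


Density difference: rho_p - rho_f = 1111 - 1000 = 111 kg/m^3
d^2 = (1.11e-04)^2 = 1.2321e-08 m^2
Numerator = (rho_p - rho_f) * g * d^2 = 111 * 9.81 * 1.2321e-08 = 1.341646e-05
Denominator = 18 * mu = 18 * 0.001 = 0.018
v_s = 1.341646e-05 / 0.018 = 7.45359e-04 m/s
Check: Re = rho_f * v_s * d / mu = 1000 * 7.45359e-04 * 1.11e-04 / 0.001 = 0.0827 < 1, so Stokes' law applies.

7.45359e-04 m/s


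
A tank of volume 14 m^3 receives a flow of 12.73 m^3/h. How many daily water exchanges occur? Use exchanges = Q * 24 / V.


Daily flow volume = 12.73 m^3/h * 24 h = 305.52 m^3/day
Exchanges = daily flow / tank volume = 305.52 / 14 = 21.8229 exchanges/day

21.8229 exchanges/day


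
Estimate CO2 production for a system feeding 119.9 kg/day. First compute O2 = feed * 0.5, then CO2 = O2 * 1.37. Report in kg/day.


O2 = 119.9 * 0.5 = 59.95
CO2 = 59.95 * 1.37 = 82.1315

82.1315 kg/day


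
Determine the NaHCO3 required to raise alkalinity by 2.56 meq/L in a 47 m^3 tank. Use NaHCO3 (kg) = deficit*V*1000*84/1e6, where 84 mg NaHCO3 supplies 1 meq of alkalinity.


Tank volume in L = 47 m^3 * 1000 = 47000 L
Total meq required = 2.56 meq/L * 47000 L = 120320 meq
NaHCO3 mass = 120320 meq * 84 mg/meq / 1e6 = 10.1069 kg

10.1069 kg


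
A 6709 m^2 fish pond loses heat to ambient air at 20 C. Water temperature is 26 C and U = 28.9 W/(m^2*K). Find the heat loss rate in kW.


Temperature difference dT = 26 - 20 = 6 K
Heat loss (W) = U * A * dT = 28.9 * 6709 * 6 = 1163340.6 W
Convert to kW: 1163340.6 / 1000 = 1163.3406 kW

1163.3406 kW


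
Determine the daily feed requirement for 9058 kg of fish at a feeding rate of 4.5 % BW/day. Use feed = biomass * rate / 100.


Feeding rate fraction = 4.5% / 100 = 0.045
Daily feed = 9058 kg * 0.045 = 407.61 kg/day

407.61 kg/day


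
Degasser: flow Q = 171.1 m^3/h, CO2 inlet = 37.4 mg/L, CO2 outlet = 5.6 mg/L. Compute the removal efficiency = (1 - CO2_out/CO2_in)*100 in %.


CO2_out / CO2_in = 5.6 / 37.4 = 0.14973262
Fraction remaining = 0.14973262
efficiency = (1 - 0.14973262) * 100 = 85.0267 %

85.0267 %
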